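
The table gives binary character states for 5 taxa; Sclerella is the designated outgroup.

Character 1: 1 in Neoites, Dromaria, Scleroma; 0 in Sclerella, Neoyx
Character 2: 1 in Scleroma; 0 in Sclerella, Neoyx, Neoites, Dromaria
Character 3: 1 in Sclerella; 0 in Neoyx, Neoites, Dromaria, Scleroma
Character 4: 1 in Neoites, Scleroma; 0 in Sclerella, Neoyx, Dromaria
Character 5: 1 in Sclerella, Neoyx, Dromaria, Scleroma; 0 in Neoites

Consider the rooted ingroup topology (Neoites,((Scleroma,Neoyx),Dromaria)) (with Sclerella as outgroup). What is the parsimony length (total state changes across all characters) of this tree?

Map each character onto (Neoites,((Scleroma,Neoyx),Dromaria)) (rooted by Sclerella) and count the minimum state changes it requires (Fitch parsimony):
Character 1: 2; Character 2: 1; Character 3: 1; Character 4: 2; Character 5: 1.
Total tree length = 7.

7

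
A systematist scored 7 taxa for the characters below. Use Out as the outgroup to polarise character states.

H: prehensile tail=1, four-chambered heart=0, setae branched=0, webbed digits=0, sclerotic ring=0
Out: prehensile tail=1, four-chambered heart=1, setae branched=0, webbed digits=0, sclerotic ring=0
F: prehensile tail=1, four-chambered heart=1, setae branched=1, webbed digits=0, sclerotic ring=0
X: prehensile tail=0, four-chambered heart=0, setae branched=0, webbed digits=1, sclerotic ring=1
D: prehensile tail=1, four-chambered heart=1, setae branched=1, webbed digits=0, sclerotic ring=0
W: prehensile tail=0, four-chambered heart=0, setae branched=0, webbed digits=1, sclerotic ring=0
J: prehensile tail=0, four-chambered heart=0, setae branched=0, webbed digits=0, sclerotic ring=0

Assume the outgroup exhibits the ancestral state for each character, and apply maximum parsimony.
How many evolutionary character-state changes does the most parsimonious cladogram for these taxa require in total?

5

Character polarity is set by the outgroup: the derived state is whichever differs from the outgroup's state, so for prehensile tail, four-chambered heart the derived state is '0', and for the remaining characters it is '1'.
prehensile tail: derived state '0' in J, W, and X only — synapomorphy for {J, W, X}.
four-chambered heart: derived state '0' in H, J, W, and X only — synapomorphy for {H, J, W, X}.
setae branched: derived state '1' in D and F only — synapomorphy for {D, F}.
webbed digits (derived state '1') is shared by W and X — a synapomorphy uniting that clade.
sclerotic ring: derived state '1' in X only — an autapomorphy, so it tells us nothing about relationships among taxa.
Most parsimonious ingroup topology: ((H,(J,(X,W))),(F,D)).
Changes per character on this tree: prehensile tail: 1; four-chambered heart: 1; setae branched: 1; webbed digits: 1; sclerotic ring: 1.
Total = 5.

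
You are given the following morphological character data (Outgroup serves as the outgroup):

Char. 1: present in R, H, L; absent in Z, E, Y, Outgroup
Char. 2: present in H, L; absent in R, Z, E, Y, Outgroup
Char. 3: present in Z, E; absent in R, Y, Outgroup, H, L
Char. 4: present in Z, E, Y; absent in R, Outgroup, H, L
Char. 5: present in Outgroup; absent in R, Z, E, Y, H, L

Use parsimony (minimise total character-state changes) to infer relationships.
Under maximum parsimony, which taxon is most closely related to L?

Character polarity is set by the outgroup: the derived state is whichever differs from the outgroup's state, so for Char. 5 the derived state is 'absent', and for the remaining characters it is 'present'.
Char. 1 (derived state 'present') is shared by H, L, and R — a synapomorphy uniting that clade.
Only H and L show the derived state 'present' for Char. 2, supporting them as a clade.
Char. 3 (derived state 'present') is shared by E and Z — a synapomorphy uniting that clade.
Char. 4: derived state 'present' in E, Y, and Z only — synapomorphy for {E, Y, Z}.
Char. 5 (derived state 'absent') is shared by all ingroup taxa — unites the whole ingroup.
Most parsimonious ingroup topology: (((E,Z),Y),(R,(L,H))).
L and H form a cherry on this tree, so they are sister taxa.

H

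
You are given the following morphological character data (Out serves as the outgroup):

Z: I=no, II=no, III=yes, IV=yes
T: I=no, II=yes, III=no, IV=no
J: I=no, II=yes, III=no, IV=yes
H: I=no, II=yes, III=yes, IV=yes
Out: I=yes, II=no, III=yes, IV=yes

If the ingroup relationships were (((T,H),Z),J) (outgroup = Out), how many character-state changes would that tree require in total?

Map each character onto (((T,H),Z),J) (rooted by Out) and count the minimum state changes it requires (Fitch parsimony):
I: 1; II: 2; III: 2; IV: 1.
Total tree length = 6.

6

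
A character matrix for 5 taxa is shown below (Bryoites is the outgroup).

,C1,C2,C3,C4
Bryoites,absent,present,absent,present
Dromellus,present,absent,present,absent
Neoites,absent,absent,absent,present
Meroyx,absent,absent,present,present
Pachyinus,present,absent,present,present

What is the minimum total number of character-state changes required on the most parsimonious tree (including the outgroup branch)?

4

Character polarity is set by the outgroup: the derived state is whichever differs from the outgroup's state, so for C2, C4 the derived state is 'absent', and for the remaining characters it is 'present'.
C1: derived state 'present' in Dromellus and Pachyinus only — synapomorphy for {Dromellus, Pachyinus}.
All ingroup taxa share the derived state 'absent' for C2; it defines the ingroup but does not resolve relationships within it.
C3 (derived state 'present') is shared by Dromellus, Meroyx, and Pachyinus — a synapomorphy uniting that clade.
C4: derived state 'absent' in Dromellus only — an autapomorphy, so it tells us nothing about relationships among taxa.
Most parsimonious ingroup topology: (((Dromellus,Pachyinus),Meroyx),Neoites).
Changes per character on this tree: C1: 1; C2: 1; C3: 1; C4: 1.
Total = 4.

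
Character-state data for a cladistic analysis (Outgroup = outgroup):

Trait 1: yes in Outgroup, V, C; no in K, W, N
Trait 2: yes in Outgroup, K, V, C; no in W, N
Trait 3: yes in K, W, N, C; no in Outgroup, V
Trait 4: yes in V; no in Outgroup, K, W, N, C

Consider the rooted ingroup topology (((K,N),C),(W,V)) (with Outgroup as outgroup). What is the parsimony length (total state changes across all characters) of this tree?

7

Map each character onto (((K,N),C),(W,V)) (rooted by Outgroup) and count the minimum state changes it requires (Fitch parsimony):
Trait 1: 2; Trait 2: 2; Trait 3: 2; Trait 4: 1.
Total tree length = 7.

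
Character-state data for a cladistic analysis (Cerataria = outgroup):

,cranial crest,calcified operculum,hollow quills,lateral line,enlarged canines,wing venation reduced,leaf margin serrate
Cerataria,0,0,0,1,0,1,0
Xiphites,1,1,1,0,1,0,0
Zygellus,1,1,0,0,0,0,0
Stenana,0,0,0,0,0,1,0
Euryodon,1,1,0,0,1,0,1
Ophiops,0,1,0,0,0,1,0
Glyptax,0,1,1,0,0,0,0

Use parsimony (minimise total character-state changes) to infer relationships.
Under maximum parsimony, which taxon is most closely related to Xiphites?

Character polarity is set by the outgroup: the derived state is whichever differs from the outgroup's state, so for lateral line, wing venation reduced the derived state is '0', and for the remaining characters it is '1'.
Only Euryodon, Xiphites, and Zygellus show the derived state '1' for cranial crest, supporting them as a clade.
Only Euryodon, Glyptax, Ophiops, Xiphites, and Zygellus show the derived state '1' for calcified operculum, supporting them as a clade.
hollow quills (state '1') occurs in Glyptax and Xiphites but conflicts with the nesting implied by the other characters — most parsimoniously interpreted as homoplasy.
lateral line (derived state '0') is shared by all ingroup taxa — unites the whole ingroup.
Only Euryodon and Xiphites show the derived state '1' for enlarged canines, supporting them as a clade.
wing venation reduced: derived state '0' in Euryodon, Glyptax, Xiphites, and Zygellus only — synapomorphy for {Euryodon, Glyptax, Xiphites, Zygellus}.
leaf margin serrate: derived state '1' in Euryodon only — an autapomorphy, so it tells us nothing about relationships among taxa.
Most parsimonious ingroup topology: (((((Xiphites,Euryodon),Zygellus),Glyptax),Ophiops),Stenana).
Xiphites and Euryodon form a cherry on this tree, so they are sister taxa.

Euryodon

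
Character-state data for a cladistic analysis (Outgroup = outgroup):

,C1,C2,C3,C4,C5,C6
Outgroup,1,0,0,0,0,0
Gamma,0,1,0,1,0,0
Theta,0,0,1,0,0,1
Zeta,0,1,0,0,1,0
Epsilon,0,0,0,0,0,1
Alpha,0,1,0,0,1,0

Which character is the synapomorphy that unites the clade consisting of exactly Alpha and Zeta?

C5

Character polarity is set by the outgroup: the derived state is whichever differs from the outgroup's state, so for C1 the derived state is '0', and for the remaining characters it is '1'.
C1 (derived state '0') is shared by all ingroup taxa — unites the whole ingroup.
Only Alpha, Gamma, and Zeta show the derived state '1' for C2, supporting them as a clade.
C3 (derived state '1') is unique to Theta (autapomorphy; uninformative for grouping).
C4 (derived state '1') is unique to Gamma (autapomorphy; uninformative for grouping).
Only Alpha and Zeta show the derived state '1' for C5, supporting them as a clade.
Only Epsilon and Theta show the derived state '1' for C6, supporting them as a clade.
Most parsimonious ingroup topology: ((Gamma,(Zeta,Alpha)),(Theta,Epsilon)).
The clade {Alpha, Zeta} is supported by C5: its derived state '1' occurs in exactly those taxa and in no other taxon (including the outgroup).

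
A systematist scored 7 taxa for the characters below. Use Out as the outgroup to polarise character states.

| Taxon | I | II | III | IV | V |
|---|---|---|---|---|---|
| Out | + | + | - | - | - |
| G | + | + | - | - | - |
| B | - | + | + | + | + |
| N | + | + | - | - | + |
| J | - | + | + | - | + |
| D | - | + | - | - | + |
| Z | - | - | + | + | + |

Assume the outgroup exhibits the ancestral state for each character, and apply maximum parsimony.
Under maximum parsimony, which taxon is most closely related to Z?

Character polarity is set by the outgroup: the derived state is whichever differs from the outgroup's state, so for I, II the derived state is '-', and for the remaining characters it is '+'.
I (derived state '-') is shared by B, D, J, and Z — a synapomorphy uniting that clade.
II: derived state '-' in Z only — an autapomorphy, so it tells us nothing about relationships among taxa.
III: derived state '+' in B, J, and Z only — synapomorphy for {B, J, Z}.
IV (derived state '+') is shared by B and Z — a synapomorphy uniting that clade.
Only B, D, J, N, and Z show the derived state '+' for V, supporting them as a clade.
Most parsimonious ingroup topology: (G,((((B,Z),J),D),N)).
Z and B form a cherry on this tree, so they are sister taxa.

B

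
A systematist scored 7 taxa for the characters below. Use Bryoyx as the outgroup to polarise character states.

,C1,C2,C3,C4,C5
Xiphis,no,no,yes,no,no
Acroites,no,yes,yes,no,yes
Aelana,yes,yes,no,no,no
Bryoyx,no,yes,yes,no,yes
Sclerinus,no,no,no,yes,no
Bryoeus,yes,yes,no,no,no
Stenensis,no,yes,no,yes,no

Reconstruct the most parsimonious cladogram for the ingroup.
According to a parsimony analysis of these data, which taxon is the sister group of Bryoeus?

Character polarity is set by the outgroup: the derived state is whichever differs from the outgroup's state, so for C2, C3, C5 the derived state is 'no', and for the remaining characters it is 'yes'.
Only Aelana and Bryoeus show the derived state 'yes' for C1, supporting them as a clade.
C2 groups Sclerinus and Xiphis, which is incompatible with the clades supported by the remaining characters; treating it as convergent (homoplasy) costs fewer steps than any alternative tree.
Only Aelana, Bryoeus, Sclerinus, and Stenensis show the derived state 'no' for C3, supporting them as a clade.
C4: derived state 'yes' in Sclerinus and Stenensis only — synapomorphy for {Sclerinus, Stenensis}.
C5: derived state 'no' in Aelana, Bryoeus, Sclerinus, Stenensis, and Xiphis only — synapomorphy for {Aelana, Bryoeus, Sclerinus, Stenensis, Xiphis}.
Most parsimonious ingroup topology: ((Xiphis,((Stenensis,Sclerinus),(Aelana,Bryoeus))),Acroites).
Bryoeus and Aelana form a cherry on this tree, so they are sister taxa.

Aelana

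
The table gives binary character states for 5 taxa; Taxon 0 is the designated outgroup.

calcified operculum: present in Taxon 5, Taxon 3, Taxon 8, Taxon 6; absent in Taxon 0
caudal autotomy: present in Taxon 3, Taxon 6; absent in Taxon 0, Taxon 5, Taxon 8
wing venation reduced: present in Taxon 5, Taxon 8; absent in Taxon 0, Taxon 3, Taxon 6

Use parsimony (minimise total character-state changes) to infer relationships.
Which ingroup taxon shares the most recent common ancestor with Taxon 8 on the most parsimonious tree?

Taxon 5

The outgroup has state 'absent' for every character, so 'present' is the derived state throughout.
calcified operculum (derived state 'present') is shared by all ingroup taxa — unites the whole ingroup.
caudal autotomy: derived state 'present' in Taxon 3 and Taxon 6 only — synapomorphy for {Taxon 3, Taxon 6}.
wing venation reduced: derived state 'present' in Taxon 5 and Taxon 8 only — synapomorphy for {Taxon 5, Taxon 8}.
Most parsimonious ingroup topology: ((Taxon 5,Taxon 8),(Taxon 3,Taxon 6)).
Taxon 8 and Taxon 5 form a cherry on this tree, so they are sister taxa.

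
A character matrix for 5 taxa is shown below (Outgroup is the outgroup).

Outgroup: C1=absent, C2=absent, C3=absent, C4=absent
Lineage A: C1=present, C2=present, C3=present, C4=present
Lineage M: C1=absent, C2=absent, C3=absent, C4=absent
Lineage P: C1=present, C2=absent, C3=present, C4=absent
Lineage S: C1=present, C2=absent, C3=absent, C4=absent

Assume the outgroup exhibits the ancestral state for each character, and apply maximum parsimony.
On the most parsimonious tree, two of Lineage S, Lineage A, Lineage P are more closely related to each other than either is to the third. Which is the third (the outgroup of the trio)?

The outgroup has state 'absent' for every character, so 'present' is the derived state throughout.
Only Lineage A, Lineage P, and Lineage S show the derived state 'present' for C1, supporting them as a clade.
C2: derived state 'present' in Lineage A only — an autapomorphy, so it tells us nothing about relationships among taxa.
C3 (derived state 'present') is shared by Lineage A and Lineage P — a synapomorphy uniting that clade.
C4: derived state 'present' in Lineage A only — an autapomorphy, so it tells us nothing about relationships among taxa.
Most parsimonious ingroup topology: (((Lineage A,Lineage P),Lineage S),Lineage M).
Lineage A and Lineage P share a more recent common ancestor with each other than either does with Lineage S, so Lineage S is the least closely related of the three.

Lineage S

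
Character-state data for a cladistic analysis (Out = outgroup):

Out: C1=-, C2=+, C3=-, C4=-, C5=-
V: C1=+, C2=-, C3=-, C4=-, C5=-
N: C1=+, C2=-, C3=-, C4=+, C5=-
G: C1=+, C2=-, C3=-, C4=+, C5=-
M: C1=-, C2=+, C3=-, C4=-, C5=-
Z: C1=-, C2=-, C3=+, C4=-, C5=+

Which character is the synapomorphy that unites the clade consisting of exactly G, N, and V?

Character polarity is set by the outgroup: the derived state is whichever differs from the outgroup's state, so for C2 the derived state is '-', and for the remaining characters it is '+'.
Only G, N, and V show the derived state '+' for C1, supporting them as a clade.
Only G, N, V, and Z show the derived state '-' for C2, supporting them as a clade.
C3: derived state '+' in Z only — an autapomorphy, so it tells us nothing about relationships among taxa.
C4 (derived state '+') is shared by G and N — a synapomorphy uniting that clade.
C5 (derived state '+') is unique to Z (autapomorphy; uninformative for grouping).
Most parsimonious ingroup topology: (((V,(N,G)),Z),M).
The clade {G, N, V} is supported by C1: its derived state '+' occurs in exactly those taxa and in no other taxon (including the outgroup).

C1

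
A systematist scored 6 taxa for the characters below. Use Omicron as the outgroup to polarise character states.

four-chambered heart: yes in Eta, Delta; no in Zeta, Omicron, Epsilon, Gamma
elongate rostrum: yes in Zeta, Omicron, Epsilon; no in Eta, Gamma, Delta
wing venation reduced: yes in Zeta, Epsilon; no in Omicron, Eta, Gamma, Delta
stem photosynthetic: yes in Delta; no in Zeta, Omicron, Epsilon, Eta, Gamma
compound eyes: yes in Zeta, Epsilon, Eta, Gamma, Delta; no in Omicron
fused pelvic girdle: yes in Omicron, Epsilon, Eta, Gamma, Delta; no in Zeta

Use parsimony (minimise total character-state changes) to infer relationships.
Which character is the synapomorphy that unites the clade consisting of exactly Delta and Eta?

four-chambered heart

Character polarity is set by the outgroup: the derived state is whichever differs from the outgroup's state, so for elongate rostrum, fused pelvic girdle the derived state is 'no', and for the remaining characters it is 'yes'.
four-chambered heart (derived state 'yes') is shared by Delta and Eta — a synapomorphy uniting that clade.
elongate rostrum (derived state 'no') is shared by Delta, Eta, and Gamma — a synapomorphy uniting that clade.
wing venation reduced: derived state 'yes' in Epsilon and Zeta only — synapomorphy for {Epsilon, Zeta}.
stem photosynthetic (derived state 'yes') is unique to Delta (autapomorphy; uninformative for grouping).
All ingroup taxa share the derived state 'yes' for compound eyes; it defines the ingroup but does not resolve relationships within it.
fused pelvic girdle: derived state 'no' in Zeta only — an autapomorphy, so it tells us nothing about relationships among taxa.
Most parsimonious ingroup topology: (((Delta,Eta),Gamma),(Zeta,Epsilon)).
The clade {Delta, Eta} is supported by four-chambered heart: its derived state 'yes' occurs in exactly those taxa and in no other taxon (including the outgroup).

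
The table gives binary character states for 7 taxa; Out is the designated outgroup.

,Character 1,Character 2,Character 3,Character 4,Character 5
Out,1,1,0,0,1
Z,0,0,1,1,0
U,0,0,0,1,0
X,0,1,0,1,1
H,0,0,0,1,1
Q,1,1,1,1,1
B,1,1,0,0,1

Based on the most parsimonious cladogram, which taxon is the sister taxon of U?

Z

Character polarity is set by the outgroup: the derived state is whichever differs from the outgroup's state, so for Character 1, Character 2, Character 5 the derived state is '0', and for the remaining characters it is '1'.
Character 1 (derived state '0') is shared by H, U, X, and Z — a synapomorphy uniting that clade.
Only H, U, and Z show the derived state '0' for Character 2, supporting them as a clade.
Character 3 (state '1') occurs in Q and Z but conflicts with the nesting implied by the other characters — most parsimoniously interpreted as homoplasy.
Character 4 (derived state '1') is shared by H, Q, U, X, and Z — a synapomorphy uniting that clade.
Character 5: derived state '0' in U and Z only — synapomorphy for {U, Z}.
Most parsimonious ingroup topology: (((((Z,U),H),X),Q),B).
U and Z form a cherry on this tree, so they are sister taxa.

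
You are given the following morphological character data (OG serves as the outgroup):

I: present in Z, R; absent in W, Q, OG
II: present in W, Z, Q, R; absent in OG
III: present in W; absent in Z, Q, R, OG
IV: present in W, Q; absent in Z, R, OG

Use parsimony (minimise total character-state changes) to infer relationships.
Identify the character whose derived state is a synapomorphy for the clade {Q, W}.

The outgroup has state 'absent' for every character, so 'present' is the derived state throughout.
I: derived state 'present' in R and Z only — synapomorphy for {R, Z}.
II (derived state 'present') is shared by all ingroup taxa — unites the whole ingroup.
III (derived state 'present') is unique to W (autapomorphy; uninformative for grouping).
IV: derived state 'present' in Q and W only — synapomorphy for {Q, W}.
Most parsimonious ingroup topology: ((W,Q),(Z,R)).
The clade {Q, W} is supported by IV: its derived state 'present' occurs in exactly those taxa and in no other taxon (including the outgroup).

IV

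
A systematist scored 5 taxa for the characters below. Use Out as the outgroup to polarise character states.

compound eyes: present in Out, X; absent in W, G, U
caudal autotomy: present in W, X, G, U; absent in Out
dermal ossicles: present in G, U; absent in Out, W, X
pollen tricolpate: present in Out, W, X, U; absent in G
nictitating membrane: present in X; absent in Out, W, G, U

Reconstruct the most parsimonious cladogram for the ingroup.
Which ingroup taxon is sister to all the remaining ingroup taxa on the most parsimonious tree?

X

Character polarity is set by the outgroup: the derived state is whichever differs from the outgroup's state, so for compound eyes, pollen tricolpate the derived state is 'absent', and for the remaining characters it is 'present'.
Only G, U, and W show the derived state 'absent' for compound eyes, supporting them as a clade.
caudal autotomy (derived state 'present') is shared by all ingroup taxa — unites the whole ingroup.
dermal ossicles: derived state 'present' in G and U only — synapomorphy for {G, U}.
pollen tricolpate (derived state 'absent') is unique to G (autapomorphy; uninformative for grouping).
nictitating membrane: derived state 'present' in X only — an autapomorphy, so it tells us nothing about relationships among taxa.
Most parsimonious ingroup topology: ((W,(G,U)),X).
X is sister to the clade containing all other ingroup taxa, so it is the earliest-diverging (most basal) ingroup lineage.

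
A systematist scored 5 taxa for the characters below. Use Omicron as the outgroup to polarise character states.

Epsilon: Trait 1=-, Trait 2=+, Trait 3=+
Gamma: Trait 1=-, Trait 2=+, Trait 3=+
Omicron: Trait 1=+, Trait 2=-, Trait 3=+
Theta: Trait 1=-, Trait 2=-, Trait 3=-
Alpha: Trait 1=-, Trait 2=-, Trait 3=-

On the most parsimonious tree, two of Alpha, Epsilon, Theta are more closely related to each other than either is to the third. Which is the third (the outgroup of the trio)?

Epsilon

Character polarity is set by the outgroup: the derived state is whichever differs from the outgroup's state, so for Trait 1, Trait 3 the derived state is '-', and for the remaining characters it is '+'.
All ingroup taxa share the derived state '-' for Trait 1; it defines the ingroup but does not resolve relationships within it.
Only Epsilon and Gamma show the derived state '+' for Trait 2, supporting them as a clade.
Trait 3: derived state '-' in Alpha and Theta only — synapomorphy for {Alpha, Theta}.
Most parsimonious ingroup topology: ((Epsilon,Gamma),(Alpha,Theta)).
Theta and Alpha share a more recent common ancestor with each other than either does with Epsilon, so Epsilon is the least closely related of the three.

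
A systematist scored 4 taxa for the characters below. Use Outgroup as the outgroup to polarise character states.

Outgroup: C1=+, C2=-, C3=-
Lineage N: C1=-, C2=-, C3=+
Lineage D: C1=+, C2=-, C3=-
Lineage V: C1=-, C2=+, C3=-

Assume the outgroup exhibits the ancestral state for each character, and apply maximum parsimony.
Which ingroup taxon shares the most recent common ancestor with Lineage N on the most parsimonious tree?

Lineage V

Character polarity is set by the outgroup: the derived state is whichever differs from the outgroup's state, so for C1 the derived state is '-', and for the remaining characters it is '+'.
C1 (derived state '-') is shared by Lineage N and Lineage V — a synapomorphy uniting that clade.
C2 (derived state '+') is unique to Lineage V (autapomorphy; uninformative for grouping).
C3 (derived state '+') is unique to Lineage N (autapomorphy; uninformative for grouping).
Most parsimonious ingroup topology: ((Lineage N,Lineage V),Lineage D).
Lineage N and Lineage V form a cherry on this tree, so they are sister taxa.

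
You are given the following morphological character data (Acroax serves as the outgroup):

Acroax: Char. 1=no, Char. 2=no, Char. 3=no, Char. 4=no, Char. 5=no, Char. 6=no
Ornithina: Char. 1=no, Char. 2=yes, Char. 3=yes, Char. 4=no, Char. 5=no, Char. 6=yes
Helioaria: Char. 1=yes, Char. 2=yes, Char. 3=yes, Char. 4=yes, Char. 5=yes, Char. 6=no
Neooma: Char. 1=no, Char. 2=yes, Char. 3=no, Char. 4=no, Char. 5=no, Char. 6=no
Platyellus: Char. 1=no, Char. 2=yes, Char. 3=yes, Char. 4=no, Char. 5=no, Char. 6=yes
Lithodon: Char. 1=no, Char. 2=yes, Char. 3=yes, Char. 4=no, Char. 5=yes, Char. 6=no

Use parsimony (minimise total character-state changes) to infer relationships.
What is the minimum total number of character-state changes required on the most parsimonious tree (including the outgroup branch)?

The outgroup has state 'no' for every character, so 'yes' is the derived state throughout.
Char. 1 (derived state 'yes') is unique to Helioaria (autapomorphy; uninformative for grouping).
Char. 2 (derived state 'yes') is shared by all ingroup taxa — unites the whole ingroup.
Char. 3: derived state 'yes' in Helioaria, Lithodon, Ornithina, and Platyellus only — synapomorphy for {Helioaria, Lithodon, Ornithina, Platyellus}.
Char. 4 (derived state 'yes') is unique to Helioaria (autapomorphy; uninformative for grouping).
Char. 5 (derived state 'yes') is shared by Helioaria and Lithodon — a synapomorphy uniting that clade.
Char. 6: derived state 'yes' in Ornithina and Platyellus only — synapomorphy for {Ornithina, Platyellus}.
Most parsimonious ingroup topology: (((Ornithina,Platyellus),(Helioaria,Lithodon)),Neooma).
Changes per character on this tree: Char. 1: 1; Char. 2: 1; Char. 3: 1; Char. 4: 1; Char. 5: 1; Char. 6: 1.
Total = 6.

6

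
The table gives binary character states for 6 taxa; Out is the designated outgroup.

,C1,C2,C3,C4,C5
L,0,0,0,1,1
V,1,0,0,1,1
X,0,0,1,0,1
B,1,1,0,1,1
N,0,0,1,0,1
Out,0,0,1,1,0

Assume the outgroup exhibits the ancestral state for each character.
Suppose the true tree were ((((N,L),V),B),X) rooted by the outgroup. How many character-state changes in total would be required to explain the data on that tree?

8

Map each character onto ((((N,L),V),B),X) (rooted by Out) and count the minimum state changes it requires (Fitch parsimony):
C1: 2; C2: 1; C3: 2; C4: 2; C5: 1.
Total tree length = 8.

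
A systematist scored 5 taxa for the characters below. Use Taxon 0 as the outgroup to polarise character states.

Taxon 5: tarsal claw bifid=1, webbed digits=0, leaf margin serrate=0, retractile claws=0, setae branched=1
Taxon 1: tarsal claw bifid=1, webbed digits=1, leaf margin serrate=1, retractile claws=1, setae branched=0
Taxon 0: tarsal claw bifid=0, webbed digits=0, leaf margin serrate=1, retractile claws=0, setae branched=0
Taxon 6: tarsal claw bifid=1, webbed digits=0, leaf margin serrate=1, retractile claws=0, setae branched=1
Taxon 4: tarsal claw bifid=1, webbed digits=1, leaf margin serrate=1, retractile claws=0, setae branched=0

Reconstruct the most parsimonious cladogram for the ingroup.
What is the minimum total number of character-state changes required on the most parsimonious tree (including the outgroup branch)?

Character polarity is set by the outgroup: the derived state is whichever differs from the outgroup's state, so for leaf margin serrate the derived state is '0', and for the remaining characters it is '1'.
All ingroup taxa share the derived state '1' for tarsal claw bifid; it defines the ingroup but does not resolve relationships within it.
webbed digits (derived state '1') is shared by Taxon 1 and Taxon 4 — a synapomorphy uniting that clade.
leaf margin serrate: derived state '0' in Taxon 5 only — an autapomorphy, so it tells us nothing about relationships among taxa.
retractile claws: derived state '1' in Taxon 1 only — an autapomorphy, so it tells us nothing about relationships among taxa.
setae branched (derived state '1') is shared by Taxon 5 and Taxon 6 — a synapomorphy uniting that clade.
Most parsimonious ingroup topology: ((Taxon 5,Taxon 6),(Taxon 1,Taxon 4)).
Changes per character on this tree: tarsal claw bifid: 1; webbed digits: 1; leaf margin serrate: 1; retractile claws: 1; setae branched: 1.
Total = 5.

5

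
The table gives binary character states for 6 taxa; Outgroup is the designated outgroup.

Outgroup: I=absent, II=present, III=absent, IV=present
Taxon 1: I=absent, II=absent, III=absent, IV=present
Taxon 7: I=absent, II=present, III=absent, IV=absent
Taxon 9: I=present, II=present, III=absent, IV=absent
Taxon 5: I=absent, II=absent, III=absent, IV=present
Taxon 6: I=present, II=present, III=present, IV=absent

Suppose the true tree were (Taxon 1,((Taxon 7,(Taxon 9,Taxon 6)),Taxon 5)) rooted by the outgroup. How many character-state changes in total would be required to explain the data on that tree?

Map each character onto (Taxon 1,((Taxon 7,(Taxon 9,Taxon 6)),Taxon 5)) (rooted by Outgroup) and count the minimum state changes it requires (Fitch parsimony):
I: 1; II: 2; III: 1; IV: 1.
Total tree length = 5.

5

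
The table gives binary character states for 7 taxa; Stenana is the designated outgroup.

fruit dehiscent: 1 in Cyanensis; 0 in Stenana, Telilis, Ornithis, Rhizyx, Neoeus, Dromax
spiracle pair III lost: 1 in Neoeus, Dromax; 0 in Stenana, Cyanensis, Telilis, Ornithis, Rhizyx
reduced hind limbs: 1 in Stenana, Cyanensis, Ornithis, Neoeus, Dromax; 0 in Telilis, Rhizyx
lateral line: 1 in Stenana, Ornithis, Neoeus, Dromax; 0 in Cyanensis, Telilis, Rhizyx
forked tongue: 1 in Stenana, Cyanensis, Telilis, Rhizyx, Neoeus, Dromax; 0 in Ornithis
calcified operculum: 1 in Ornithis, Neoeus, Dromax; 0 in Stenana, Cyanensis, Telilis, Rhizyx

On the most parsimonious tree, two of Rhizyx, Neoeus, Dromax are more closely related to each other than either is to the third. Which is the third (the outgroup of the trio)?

Rhizyx

Character polarity is set by the outgroup: the derived state is whichever differs from the outgroup's state, so for reduced hind limbs, lateral line, forked tongue the derived state is '0', and for the remaining characters it is '1'.
fruit dehiscent (derived state '1') is unique to Cyanensis (autapomorphy; uninformative for grouping).
spiracle pair III lost: derived state '1' in Dromax and Neoeus only — synapomorphy for {Dromax, Neoeus}.
reduced hind limbs (derived state '0') is shared by Rhizyx and Telilis — a synapomorphy uniting that clade.
Only Cyanensis, Rhizyx, and Telilis show the derived state '0' for lateral line, supporting them as a clade.
forked tongue: derived state '0' in Ornithis only — an autapomorphy, so it tells us nothing about relationships among taxa.
calcified operculum (derived state '1') is shared by Dromax, Neoeus, and Ornithis — a synapomorphy uniting that clade.
Most parsimonious ingroup topology: ((Cyanensis,(Telilis,Rhizyx)),(Ornithis,(Neoeus,Dromax))).
Dromax and Neoeus share a more recent common ancestor with each other than either does with Rhizyx, so Rhizyx is the least closely related of the three.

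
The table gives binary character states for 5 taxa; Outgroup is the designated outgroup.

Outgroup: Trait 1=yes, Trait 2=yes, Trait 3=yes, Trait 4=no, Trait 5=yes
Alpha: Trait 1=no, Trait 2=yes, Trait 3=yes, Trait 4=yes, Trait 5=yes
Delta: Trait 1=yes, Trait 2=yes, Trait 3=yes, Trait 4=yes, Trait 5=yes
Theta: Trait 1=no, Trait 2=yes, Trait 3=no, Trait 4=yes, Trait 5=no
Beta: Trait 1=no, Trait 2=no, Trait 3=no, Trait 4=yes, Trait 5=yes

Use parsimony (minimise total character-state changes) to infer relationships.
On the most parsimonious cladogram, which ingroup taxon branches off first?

Character polarity is set by the outgroup: the derived state is whichever differs from the outgroup's state, so for Trait 1, Trait 2, Trait 3, Trait 5 the derived state is 'no', and for the remaining characters it is 'yes'.
Only Alpha, Beta, and Theta show the derived state 'no' for Trait 1, supporting them as a clade.
Trait 2 (derived state 'no') is unique to Beta (autapomorphy; uninformative for grouping).
Trait 3 (derived state 'no') is shared by Beta and Theta — a synapomorphy uniting that clade.
All ingroup taxa share the derived state 'yes' for Trait 4; it defines the ingroup but does not resolve relationships within it.
Trait 5: derived state 'no' in Theta only — an autapomorphy, so it tells us nothing about relationships among taxa.
Most parsimonious ingroup topology: ((Alpha,(Theta,Beta)),Delta).
Delta is sister to the clade containing all other ingroup taxa, so it is the earliest-diverging (most basal) ingroup lineage.

Delta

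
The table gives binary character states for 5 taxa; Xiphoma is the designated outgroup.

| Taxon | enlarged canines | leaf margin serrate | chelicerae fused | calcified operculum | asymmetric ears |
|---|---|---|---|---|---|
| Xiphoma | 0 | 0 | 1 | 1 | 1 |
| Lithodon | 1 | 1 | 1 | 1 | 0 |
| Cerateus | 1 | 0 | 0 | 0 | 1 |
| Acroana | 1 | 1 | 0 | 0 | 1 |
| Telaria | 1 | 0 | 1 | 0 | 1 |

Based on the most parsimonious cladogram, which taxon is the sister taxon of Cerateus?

Acroana

Character polarity is set by the outgroup: the derived state is whichever differs from the outgroup's state, so for chelicerae fused, calcified operculum, asymmetric ears the derived state is '0', and for the remaining characters it is '1'.
enlarged canines (derived state '1') is shared by all ingroup taxa — unites the whole ingroup.
leaf margin serrate (state '1') occurs in Acroana and Lithodon but conflicts with the nesting implied by the other characters — most parsimoniously interpreted as homoplasy.
Only Acroana and Cerateus show the derived state '0' for chelicerae fused, supporting them as a clade.
calcified operculum (derived state '0') is shared by Acroana, Cerateus, and Telaria — a synapomorphy uniting that clade.
asymmetric ears: derived state '0' in Lithodon only — an autapomorphy, so it tells us nothing about relationships among taxa.
Most parsimonious ingroup topology: (Lithodon,((Cerateus,Acroana),Telaria)).
Cerateus and Acroana form a cherry on this tree, so they are sister taxa.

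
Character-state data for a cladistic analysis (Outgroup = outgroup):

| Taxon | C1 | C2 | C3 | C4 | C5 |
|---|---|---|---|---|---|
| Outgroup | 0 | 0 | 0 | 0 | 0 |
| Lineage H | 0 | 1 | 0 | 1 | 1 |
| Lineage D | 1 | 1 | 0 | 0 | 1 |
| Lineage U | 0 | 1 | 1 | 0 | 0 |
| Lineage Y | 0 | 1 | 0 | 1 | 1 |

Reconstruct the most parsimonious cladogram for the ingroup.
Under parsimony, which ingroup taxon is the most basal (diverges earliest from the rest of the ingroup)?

The outgroup has state '0' for every character, so '1' is the derived state throughout.
C1: derived state '1' in Lineage D only — an autapomorphy, so it tells us nothing about relationships among taxa.
All ingroup taxa share the derived state '1' for C2; it defines the ingroup but does not resolve relationships within it.
C3: derived state '1' in Lineage U only — an autapomorphy, so it tells us nothing about relationships among taxa.
C4 (derived state '1') is shared by Lineage H and Lineage Y — a synapomorphy uniting that clade.
C5: derived state '1' in Lineage D, Lineage H, and Lineage Y only — synapomorphy for {Lineage D, Lineage H, Lineage Y}.
Most parsimonious ingroup topology: (((Lineage H,Lineage Y),Lineage D),Lineage U).
Lineage U is sister to the clade containing all other ingroup taxa, so it is the earliest-diverging (most basal) ingroup lineage.

Lineage U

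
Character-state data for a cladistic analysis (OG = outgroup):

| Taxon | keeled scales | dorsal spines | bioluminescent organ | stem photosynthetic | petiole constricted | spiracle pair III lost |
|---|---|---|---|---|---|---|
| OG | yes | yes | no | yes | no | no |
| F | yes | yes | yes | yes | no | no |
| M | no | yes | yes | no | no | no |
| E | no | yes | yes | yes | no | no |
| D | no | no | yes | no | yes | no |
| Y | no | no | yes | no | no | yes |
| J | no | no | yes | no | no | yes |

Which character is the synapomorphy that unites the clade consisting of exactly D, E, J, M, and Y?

keeled scales

Character polarity is set by the outgroup: the derived state is whichever differs from the outgroup's state, so for keeled scales, dorsal spines, stem photosynthetic the derived state is 'no', and for the remaining characters it is 'yes'.
keeled scales (derived state 'no') is shared by D, E, J, M, and Y — a synapomorphy uniting that clade.
dorsal spines (derived state 'no') is shared by D, J, and Y — a synapomorphy uniting that clade.
bioluminescent organ (derived state 'yes') is shared by all ingroup taxa — unites the whole ingroup.
stem photosynthetic: derived state 'no' in D, J, M, and Y only — synapomorphy for {D, J, M, Y}.
petiole constricted (derived state 'yes') is unique to D (autapomorphy; uninformative for grouping).
Only J and Y show the derived state 'yes' for spiracle pair III lost, supporting them as a clade.
Most parsimonious ingroup topology: (F,((M,(D,(Y,J))),E)).
The clade {D, E, J, M, Y} is supported by keeled scales: its derived state 'no' occurs in exactly those taxa and in no other taxon (including the outgroup).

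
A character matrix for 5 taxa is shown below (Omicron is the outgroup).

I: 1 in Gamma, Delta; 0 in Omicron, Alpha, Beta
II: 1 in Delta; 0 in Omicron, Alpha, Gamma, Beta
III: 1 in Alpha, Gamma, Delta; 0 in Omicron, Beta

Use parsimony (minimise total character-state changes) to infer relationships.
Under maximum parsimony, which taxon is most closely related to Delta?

Gamma

The outgroup has state '0' for every character, so '1' is the derived state throughout.
Only Delta and Gamma show the derived state '1' for I, supporting them as a clade.
II: derived state '1' in Delta only — an autapomorphy, so it tells us nothing about relationships among taxa.
III (derived state '1') is shared by Alpha, Delta, and Gamma — a synapomorphy uniting that clade.
Most parsimonious ingroup topology: ((Alpha,(Gamma,Delta)),Beta).
Delta and Gamma form a cherry on this tree, so they are sister taxa.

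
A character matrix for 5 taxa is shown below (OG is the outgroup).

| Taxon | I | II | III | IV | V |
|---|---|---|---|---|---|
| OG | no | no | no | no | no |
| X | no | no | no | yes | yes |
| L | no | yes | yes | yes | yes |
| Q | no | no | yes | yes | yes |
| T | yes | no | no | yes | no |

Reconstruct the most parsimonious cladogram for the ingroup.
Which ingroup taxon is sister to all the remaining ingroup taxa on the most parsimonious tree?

T

The outgroup has state 'no' for every character, so 'yes' is the derived state throughout.
I (derived state 'yes') is unique to T (autapomorphy; uninformative for grouping).
II (derived state 'yes') is unique to L (autapomorphy; uninformative for grouping).
Only L and Q show the derived state 'yes' for III, supporting them as a clade.
All ingroup taxa share the derived state 'yes' for IV; it defines the ingroup but does not resolve relationships within it.
V (derived state 'yes') is shared by L, Q, and X — a synapomorphy uniting that clade.
Most parsimonious ingroup topology: ((X,(L,Q)),T).
T is sister to the clade containing all other ingroup taxa, so it is the earliest-diverging (most basal) ingroup lineage.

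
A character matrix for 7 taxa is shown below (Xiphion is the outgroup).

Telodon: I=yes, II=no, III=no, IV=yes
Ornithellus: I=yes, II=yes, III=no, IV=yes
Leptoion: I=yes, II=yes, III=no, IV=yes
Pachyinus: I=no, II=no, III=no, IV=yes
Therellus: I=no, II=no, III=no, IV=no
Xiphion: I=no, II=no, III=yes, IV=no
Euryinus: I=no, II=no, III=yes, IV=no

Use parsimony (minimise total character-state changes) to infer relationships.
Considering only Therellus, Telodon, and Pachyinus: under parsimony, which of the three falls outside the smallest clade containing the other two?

Character polarity is set by the outgroup: the derived state is whichever differs from the outgroup's state, so for III the derived state is 'no', and for the remaining characters it is 'yes'.
Only Leptoion, Ornithellus, and Telodon show the derived state 'yes' for I, supporting them as a clade.
II: derived state 'yes' in Leptoion and Ornithellus only — synapomorphy for {Leptoion, Ornithellus}.
III (derived state 'no') is shared by Leptoion, Ornithellus, Pachyinus, Telodon, and Therellus — a synapomorphy uniting that clade.
IV (derived state 'yes') is shared by Leptoion, Ornithellus, Pachyinus, and Telodon — a synapomorphy uniting that clade.
Most parsimonious ingroup topology: (((Pachyinus,(Telodon,(Leptoion,Ornithellus))),Therellus),Euryinus).
Telodon and Pachyinus share a more recent common ancestor with each other than either does with Therellus, so Therellus is the least closely related of the three.

Therellus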